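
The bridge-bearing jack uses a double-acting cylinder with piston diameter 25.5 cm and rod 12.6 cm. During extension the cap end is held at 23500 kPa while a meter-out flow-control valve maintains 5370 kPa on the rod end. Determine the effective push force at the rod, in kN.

F ≈ 993 kN

Cap-side area A_cap = π/4 × (25.5 cm)² = 510.7 cm^2
Rod-side annular area A_ann = π/4 × (25.5² − 12.6²) = 386.0 cm^2
Net thrust = P_cap·A_cap − P_rod·A_ann = 1200 kN − 207.3 kN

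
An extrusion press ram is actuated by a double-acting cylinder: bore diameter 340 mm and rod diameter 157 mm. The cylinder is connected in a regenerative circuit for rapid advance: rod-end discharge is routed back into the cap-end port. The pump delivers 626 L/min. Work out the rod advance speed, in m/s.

v ≈ 0.539 m/s

In regeneration the rod-end outflow joins the pump flow into the cap end, so the net volume the pump must supply per unit advance equals the rod cross-section area.
Rod cross-section A_rod = π/4 × (157 mm)² = 19360 mm^2
v = Q_pump / A_rod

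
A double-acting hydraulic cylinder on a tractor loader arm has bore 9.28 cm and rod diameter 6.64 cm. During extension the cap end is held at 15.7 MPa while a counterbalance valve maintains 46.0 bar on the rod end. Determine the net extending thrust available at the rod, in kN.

F ≈ 91.0 kN

Cap-side area A_cap = π/4 × (9.28 cm)² = 67.64 cm^2
Rod-side annular area A_ann = π/4 × (9.28² − 6.64²) = 33.01 cm^2
Net thrust = P_cap·A_cap − P_rod·A_ann = 106.2 kN − 15.18 kN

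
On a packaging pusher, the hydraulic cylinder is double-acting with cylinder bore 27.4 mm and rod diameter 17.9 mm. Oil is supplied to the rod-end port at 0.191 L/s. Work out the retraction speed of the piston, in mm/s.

v ≈ 565 mm/s

Rod-side annular area A_ann = π/4 × (27.4² − 17.9²) = 338.0 mm^2
Flow into the rod-end port fills the annular volume.
v = Q / A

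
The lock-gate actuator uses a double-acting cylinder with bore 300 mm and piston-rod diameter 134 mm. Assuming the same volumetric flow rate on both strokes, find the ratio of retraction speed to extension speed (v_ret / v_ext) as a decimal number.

Cap-side area A_cap = π/4 × (300 mm)² = 70690 mm^2
Rod-side annular area A_ann = π/4 × (300² − 134²) = 56580 mm^2
For equal Q, v ∝ 1/A, so v_ret/v_ext = A_cap/A_ann.

v_ret/v_ext ≈ 1.25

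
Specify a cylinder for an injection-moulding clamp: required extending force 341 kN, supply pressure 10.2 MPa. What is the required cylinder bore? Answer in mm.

Extension force acts on the full piston face: F = P × (π/4)D².
D = √(4F / (πP)) = √(4 × 341 kN / (π × 10.2 MPa))

D ≈ 206 mm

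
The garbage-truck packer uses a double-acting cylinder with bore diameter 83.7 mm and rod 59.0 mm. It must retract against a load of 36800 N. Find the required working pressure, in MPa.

P ≈ 13.3 MPa

Rod-side annular area A_ann = π/4 × (83.7² − 59.0²) = 2768 mm^2
Retraction: pressure acts on the annular area.
P = F / A = 36800 N / A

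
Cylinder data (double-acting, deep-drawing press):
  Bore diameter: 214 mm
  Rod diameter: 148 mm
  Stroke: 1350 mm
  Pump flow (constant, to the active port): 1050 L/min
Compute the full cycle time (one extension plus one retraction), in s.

t ≈ 4.22 s

Cap-side area A_cap = π/4 × (214 mm)² = 35970 mm^2
Rod-side annular area A_ann = π/4 × (214² − 148²) = 18760 mm^2
t_ext = A_cap·L/Q = 2.775 s
t_ret = A_ann·L/Q = 1.448 s
t_cycle = t_ext + t_ret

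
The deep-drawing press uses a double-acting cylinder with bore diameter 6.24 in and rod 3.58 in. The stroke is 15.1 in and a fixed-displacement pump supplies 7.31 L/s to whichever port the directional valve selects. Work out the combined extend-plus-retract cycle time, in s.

Cap-side area A_cap = π/4 × (6.24 in)² = 30.58 in^2
Rod-side annular area A_ann = π/4 × (6.24² − 3.58²) = 20.52 in^2
t_ext = A_cap·L/Q = 1.035 s
t_ret = A_ann·L/Q = 0.6945 s
t_cycle = t_ext + t_ret

t ≈ 1.73 s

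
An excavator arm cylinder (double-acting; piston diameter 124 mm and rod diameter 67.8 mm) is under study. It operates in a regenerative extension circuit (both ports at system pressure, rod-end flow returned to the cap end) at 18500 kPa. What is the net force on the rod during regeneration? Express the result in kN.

With equal pressure on both faces, forces on the annular region cancel; the net push is pressure × rod cross-section.
Rod cross-section A_rod = π/4 × (67.8 mm)² = 3610 mm^2
F = P × A_rod

F ≈ 66.8 kN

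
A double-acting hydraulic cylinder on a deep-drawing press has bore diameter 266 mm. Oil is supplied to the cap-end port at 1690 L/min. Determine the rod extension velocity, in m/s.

v ≈ 0.507 m/s

Cap-side area A_cap = π/4 × (266 mm)² = 55570 mm^2
v = Q / A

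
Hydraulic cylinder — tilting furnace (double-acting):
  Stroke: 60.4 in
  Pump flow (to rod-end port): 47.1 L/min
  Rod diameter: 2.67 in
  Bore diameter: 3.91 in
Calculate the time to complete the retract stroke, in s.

Rod-side annular area A_ann = π/4 × (3.91² − 2.67²) = 6.408 in^2
Swept volume V = A × L; t = V / Q = A·L / Q

t ≈ 8.08 s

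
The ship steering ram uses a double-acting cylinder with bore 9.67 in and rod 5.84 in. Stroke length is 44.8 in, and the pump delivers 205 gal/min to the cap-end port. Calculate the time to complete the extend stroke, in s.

Cap-side area A_cap = π/4 × (9.67 in)² = 73.44 in^2
Swept volume V = A × L; t = V / Q = A·L / Q

t ≈ 4.17 s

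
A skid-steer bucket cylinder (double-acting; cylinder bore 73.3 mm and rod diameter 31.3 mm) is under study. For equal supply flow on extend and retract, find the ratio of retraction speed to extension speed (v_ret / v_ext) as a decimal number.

v_ret/v_ext ≈ 1.22

Cap-side area A_cap = π/4 × (73.3 mm)² = 4220 mm^2
Rod-side annular area A_ann = π/4 × (73.3² − 31.3²) = 3450 mm^2
For equal Q, v ∝ 1/A, so v_ret/v_ext = A_cap/A_ann.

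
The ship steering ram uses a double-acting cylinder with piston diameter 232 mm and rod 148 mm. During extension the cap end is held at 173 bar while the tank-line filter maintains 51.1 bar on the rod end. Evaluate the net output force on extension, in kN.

Cap-side area A_cap = π/4 × (232 mm)² = 42270 mm^2
Rod-side annular area A_ann = π/4 × (232² − 148²) = 25070 mm^2
Net thrust = P_cap·A_cap − P_rod·A_ann = 731.3 kN − 128.1 kN

F ≈ 603 kN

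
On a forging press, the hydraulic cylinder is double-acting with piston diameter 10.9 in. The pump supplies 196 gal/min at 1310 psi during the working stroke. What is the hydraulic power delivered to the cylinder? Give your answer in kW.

Hydraulic power = P × Q

W ≈ 112 kW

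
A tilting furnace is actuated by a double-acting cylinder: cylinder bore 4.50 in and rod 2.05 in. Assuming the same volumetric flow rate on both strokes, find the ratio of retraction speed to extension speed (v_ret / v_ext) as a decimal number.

Cap-side area A_cap = π/4 × (4.50 in)² = 15.90 in^2
Rod-side annular area A_ann = π/4 × (4.50² − 2.05²) = 12.60 in^2
For equal Q, v ∝ 1/A, so v_ret/v_ext = A_cap/A_ann.

v_ret/v_ext ≈ 1.26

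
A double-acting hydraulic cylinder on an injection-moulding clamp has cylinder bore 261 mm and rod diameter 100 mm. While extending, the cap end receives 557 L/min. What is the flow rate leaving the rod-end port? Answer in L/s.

Q_out ≈ 7.92 L/s

Cap-side area A_cap = π/4 × (261 mm)² = 53500 mm^2
Rod-side annular area A_ann = π/4 × (261² − 100²) = 45650 mm^2
Piston speed v = Q_in/A_cap; rod-end outflow Q_out = v × A_ann = Q_in × A_ann/A_cap.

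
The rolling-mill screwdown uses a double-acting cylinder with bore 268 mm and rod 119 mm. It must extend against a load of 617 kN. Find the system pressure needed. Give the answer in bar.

Cap-side area A_cap = π/4 × (268 mm)² = 56410 mm^2
P = F / A = 617 kN / A

P ≈ 109 bar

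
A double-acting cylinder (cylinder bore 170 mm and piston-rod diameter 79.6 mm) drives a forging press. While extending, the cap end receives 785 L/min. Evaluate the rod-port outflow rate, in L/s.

Q_out ≈ 10.2 L/s

Cap-side area A_cap = π/4 × (170 mm)² = 22700 mm^2
Rod-side annular area A_ann = π/4 × (170² − 79.6²) = 17720 mm^2
Piston speed v = Q_in/A_cap; rod-end outflow Q_out = v × A_ann = Q_in × A_ann/A_cap.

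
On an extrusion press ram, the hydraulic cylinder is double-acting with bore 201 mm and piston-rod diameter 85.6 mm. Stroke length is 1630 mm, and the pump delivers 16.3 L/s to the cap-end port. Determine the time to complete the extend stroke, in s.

Cap-side area A_cap = π/4 × (201 mm)² = 31730 mm^2
Swept volume V = A × L; t = V / Q = A·L / Q

t ≈ 3.17 s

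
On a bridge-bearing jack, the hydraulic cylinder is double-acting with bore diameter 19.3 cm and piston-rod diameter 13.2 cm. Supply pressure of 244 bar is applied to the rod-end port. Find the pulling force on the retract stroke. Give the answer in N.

Rod-side annular area A_ann = π/4 × (19.3² − 13.2²) = 155.7 cm^2
On retraction the pressure acts on the annular area (bore minus rod).
F = P × A_ann

F ≈ 3.80e5 N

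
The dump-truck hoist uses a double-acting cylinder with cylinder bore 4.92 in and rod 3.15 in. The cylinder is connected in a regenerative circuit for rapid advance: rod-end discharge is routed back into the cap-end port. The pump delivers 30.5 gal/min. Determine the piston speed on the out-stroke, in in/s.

v ≈ 15.1 in/s

In regeneration the rod-end outflow joins the pump flow into the cap end, so the net volume the pump must supply per unit advance equals the rod cross-section area.
Rod cross-section A_rod = π/4 × (3.15 in)² = 7.793 in^2
v = Q_pump / A_rod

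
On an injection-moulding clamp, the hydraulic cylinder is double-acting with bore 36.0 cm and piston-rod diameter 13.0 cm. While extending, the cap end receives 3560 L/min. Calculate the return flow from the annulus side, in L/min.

Q_out ≈ 3100 L/min

Cap-side area A_cap = π/4 × (36.0 cm)² = 1018 cm^2
Rod-side annular area A_ann = π/4 × (36.0² − 13.0²) = 885.1 cm^2
Piston speed v = Q_in/A_cap; rod-end outflow Q_out = v × A_ann = Q_in × A_ann/A_cap.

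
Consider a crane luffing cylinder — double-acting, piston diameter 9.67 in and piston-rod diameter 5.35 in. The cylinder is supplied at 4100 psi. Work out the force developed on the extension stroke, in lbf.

F ≈ 3.01e5 lbf

Cap-side area A_cap = π/4 × (9.67 in)² = 73.44 in^2
F = P × A_cap = 4100 psi × A_cap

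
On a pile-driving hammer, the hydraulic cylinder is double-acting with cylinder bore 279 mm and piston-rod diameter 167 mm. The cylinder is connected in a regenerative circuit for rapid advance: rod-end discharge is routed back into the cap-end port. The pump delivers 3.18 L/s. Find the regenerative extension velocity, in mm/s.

In regeneration the rod-end outflow joins the pump flow into the cap end, so the net volume the pump must supply per unit advance equals the rod cross-section area.
Rod cross-section A_rod = π/4 × (167 mm)² = 21900 mm^2
v = Q_pump / A_rod

v ≈ 145 mm/s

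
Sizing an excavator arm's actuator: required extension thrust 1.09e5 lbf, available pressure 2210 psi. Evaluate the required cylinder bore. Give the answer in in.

D ≈ 7.92 in

Extension force acts on the full piston face: F = P × (π/4)D².
D = √(4F / (πP)) = √(4 × 1.09e5 lbf / (π × 2210 psi))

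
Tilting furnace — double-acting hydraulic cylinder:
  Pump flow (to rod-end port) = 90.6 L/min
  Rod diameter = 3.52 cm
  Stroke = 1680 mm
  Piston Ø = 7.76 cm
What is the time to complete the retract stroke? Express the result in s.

t ≈ 4.18 s

Rod-side annular area A_ann = π/4 × (7.76² − 3.52²) = 37.56 cm^2
Swept volume V = A × L; t = V / Q = A·L / Q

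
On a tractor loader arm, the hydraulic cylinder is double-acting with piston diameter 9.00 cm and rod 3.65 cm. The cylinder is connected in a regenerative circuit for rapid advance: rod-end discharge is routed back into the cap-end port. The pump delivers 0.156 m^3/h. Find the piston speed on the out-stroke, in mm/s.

v ≈ 41.4 mm/s

In regeneration the rod-end outflow joins the pump flow into the cap end, so the net volume the pump must supply per unit advance equals the rod cross-section area.
Rod cross-section A_rod = π/4 × (3.65 cm)² = 10.46 cm^2
v = Q_pump / A_rod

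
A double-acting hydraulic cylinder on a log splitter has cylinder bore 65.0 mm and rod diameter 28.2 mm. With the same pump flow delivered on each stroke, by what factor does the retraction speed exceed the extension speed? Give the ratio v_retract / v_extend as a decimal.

Cap-side area A_cap = π/4 × (65.0 mm)² = 3318 mm^2
Rod-side annular area A_ann = π/4 × (65.0² − 28.2²) = 2694 mm^2
For equal Q, v ∝ 1/A, so v_ret/v_ext = A_cap/A_ann.

v_ret/v_ext ≈ 1.23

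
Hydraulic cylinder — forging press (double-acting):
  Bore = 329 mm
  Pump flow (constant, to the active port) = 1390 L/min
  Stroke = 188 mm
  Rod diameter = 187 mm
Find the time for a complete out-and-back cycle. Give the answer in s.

t ≈ 1.16 s

Cap-side area A_cap = π/4 × (329 mm)² = 85010 mm^2
Rod-side annular area A_ann = π/4 × (329² − 187²) = 57550 mm^2
t_ext = A_cap·L/Q = 0.6899 s
t_ret = A_ann·L/Q = 0.4670 s
t_cycle = t_ext + t_ret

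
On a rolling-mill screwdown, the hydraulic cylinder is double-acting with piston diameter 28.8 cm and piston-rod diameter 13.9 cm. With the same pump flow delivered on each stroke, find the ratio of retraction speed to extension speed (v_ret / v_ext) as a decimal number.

Cap-side area A_cap = π/4 × (28.8 cm)² = 651.4 cm^2
Rod-side annular area A_ann = π/4 × (28.8² − 13.9²) = 499.7 cm^2
For equal Q, v ∝ 1/A, so v_ret/v_ext = A_cap/A_ann.

v_ret/v_ext ≈ 1.30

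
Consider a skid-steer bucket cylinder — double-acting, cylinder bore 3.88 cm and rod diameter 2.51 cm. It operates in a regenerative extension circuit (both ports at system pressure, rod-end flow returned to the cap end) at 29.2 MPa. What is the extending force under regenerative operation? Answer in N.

With equal pressure on both faces, forces on the annular region cancel; the net push is pressure × rod cross-section.
Rod cross-section A_rod = π/4 × (2.51 cm)² = 4.948 cm^2
F = P × A_rod

F ≈ 14400 N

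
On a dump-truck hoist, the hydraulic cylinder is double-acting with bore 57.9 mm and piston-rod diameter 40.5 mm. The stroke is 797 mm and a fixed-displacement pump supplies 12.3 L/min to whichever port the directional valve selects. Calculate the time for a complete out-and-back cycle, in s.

Cap-side area A_cap = π/4 × (57.9 mm)² = 2633 mm^2
Rod-side annular area A_ann = π/4 × (57.9² − 40.5²) = 1345 mm^2
t_ext = A_cap·L/Q = 10.24 s
t_ret = A_ann·L/Q = 5.228 s
t_cycle = t_ext + t_ret

t ≈ 15.5 s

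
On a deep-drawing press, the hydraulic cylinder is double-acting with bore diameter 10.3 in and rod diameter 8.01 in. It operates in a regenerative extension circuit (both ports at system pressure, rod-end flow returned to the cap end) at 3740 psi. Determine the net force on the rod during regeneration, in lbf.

F ≈ 1.88e5 lbf

With equal pressure on both faces, forces on the annular region cancel; the net push is pressure × rod cross-section.
Rod cross-section A_rod = π/4 × (8.01 in)² = 50.39 in^2
F = P × A_rod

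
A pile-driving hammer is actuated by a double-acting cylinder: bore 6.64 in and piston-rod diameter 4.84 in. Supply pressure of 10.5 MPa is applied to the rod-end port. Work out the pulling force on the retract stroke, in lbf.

Rod-side annular area A_ann = π/4 × (6.64² − 4.84²) = 16.23 in^2
On retraction the pressure acts on the annular area (bore minus rod).
F = P × A_ann

F ≈ 24700 lbf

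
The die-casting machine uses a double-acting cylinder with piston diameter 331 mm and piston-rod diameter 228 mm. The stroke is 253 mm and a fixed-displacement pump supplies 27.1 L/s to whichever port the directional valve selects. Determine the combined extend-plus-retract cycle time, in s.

Cap-side area A_cap = π/4 × (331 mm)² = 86050 mm^2
Rod-side annular area A_ann = π/4 × (331² − 228²) = 45220 mm^2
t_ext = A_cap·L/Q = 0.8033 s
t_ret = A_ann·L/Q = 0.4222 s
t_cycle = t_ext + t_ret

t ≈ 1.23 s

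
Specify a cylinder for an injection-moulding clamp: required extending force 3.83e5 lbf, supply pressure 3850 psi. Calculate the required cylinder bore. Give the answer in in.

Extension force acts on the full piston face: F = P × (π/4)D².
D = √(4F / (πP)) = √(4 × 3.83e5 lbf / (π × 3850 psi))

D ≈ 11.3 in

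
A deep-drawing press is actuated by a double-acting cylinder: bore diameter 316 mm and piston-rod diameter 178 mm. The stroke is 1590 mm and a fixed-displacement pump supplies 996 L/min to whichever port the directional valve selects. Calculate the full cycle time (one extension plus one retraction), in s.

t ≈ 12.6 s

Cap-side area A_cap = π/4 × (316 mm)² = 78430 mm^2
Rod-side annular area A_ann = π/4 × (316² − 178²) = 53540 mm^2
t_ext = A_cap·L/Q = 7.512 s
t_ret = A_ann·L/Q = 5.128 s
t_cycle = t_ext + t_ret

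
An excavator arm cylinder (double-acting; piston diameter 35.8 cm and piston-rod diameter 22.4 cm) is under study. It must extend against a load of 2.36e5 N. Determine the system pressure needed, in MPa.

Cap-side area A_cap = π/4 × (35.8 cm)² = 1007 cm^2
P = F / A = 2.36e5 N / A

P ≈ 2.34 MPa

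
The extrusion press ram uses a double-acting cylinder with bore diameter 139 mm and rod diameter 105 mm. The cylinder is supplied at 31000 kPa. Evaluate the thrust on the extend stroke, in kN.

Cap-side area A_cap = π/4 × (139 mm)² = 15170 mm^2
F = P × A_cap = 31000 kPa × A_cap

F ≈ 470 kN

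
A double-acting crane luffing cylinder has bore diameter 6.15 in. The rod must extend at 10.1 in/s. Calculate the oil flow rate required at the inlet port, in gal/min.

Cap-side area A_cap = π/4 × (6.15 in)² = 29.71 in^2
Q = A × v

Q ≈ 77.9 gal/min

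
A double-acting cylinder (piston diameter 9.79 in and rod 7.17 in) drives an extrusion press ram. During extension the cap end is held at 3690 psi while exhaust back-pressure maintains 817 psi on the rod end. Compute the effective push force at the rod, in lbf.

Cap-side area A_cap = π/4 × (9.79 in)² = 75.28 in^2
Rod-side annular area A_ann = π/4 × (9.79² − 7.17²) = 34.90 in^2
Net thrust = P_cap·A_cap − P_rod·A_ann = 2.778e5 lbf − 28510 lbf

F ≈ 2.49e5 lbf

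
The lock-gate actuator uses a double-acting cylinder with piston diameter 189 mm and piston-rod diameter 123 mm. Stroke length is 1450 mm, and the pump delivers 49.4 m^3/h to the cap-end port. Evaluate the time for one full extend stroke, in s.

Cap-side area A_cap = π/4 × (189 mm)² = 28060 mm^2
Swept volume V = A × L; t = V / Q = A·L / Q

t ≈ 2.96 s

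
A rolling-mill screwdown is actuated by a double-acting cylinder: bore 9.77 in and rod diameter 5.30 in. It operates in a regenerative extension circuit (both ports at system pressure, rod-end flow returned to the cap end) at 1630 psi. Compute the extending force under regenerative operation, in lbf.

F ≈ 36000 lbf

With equal pressure on both faces, forces on the annular region cancel; the net push is pressure × rod cross-section.
Rod cross-section A_rod = π/4 × (5.30 in)² = 22.06 in^2
F = P × A_rod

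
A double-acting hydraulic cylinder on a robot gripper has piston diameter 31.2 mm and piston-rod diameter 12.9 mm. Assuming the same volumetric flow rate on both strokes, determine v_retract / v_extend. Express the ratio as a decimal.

Cap-side area A_cap = π/4 × (31.2 mm)² = 764.5 mm^2
Rod-side annular area A_ann = π/4 × (31.2² − 12.9²) = 633.8 mm^2
For equal Q, v ∝ 1/A, so v_ret/v_ext = A_cap/A_ann.

v_ret/v_ext ≈ 1.21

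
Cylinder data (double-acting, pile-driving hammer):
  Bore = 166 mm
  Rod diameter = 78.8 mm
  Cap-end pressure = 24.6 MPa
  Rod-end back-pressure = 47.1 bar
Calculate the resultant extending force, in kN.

Cap-side area A_cap = π/4 × (166 mm)² = 21640 mm^2
Rod-side annular area A_ann = π/4 × (166² − 78.8²) = 16770 mm^2
Net thrust = P_cap·A_cap − P_rod·A_ann = 532.4 kN − 78.97 kN

F ≈ 453 kN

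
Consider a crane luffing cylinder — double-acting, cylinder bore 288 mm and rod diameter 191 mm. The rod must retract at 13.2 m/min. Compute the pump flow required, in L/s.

Q ≈ 8.03 L/s

Rod-side annular area A_ann = π/4 × (288² − 191²) = 36490 mm^2
Q = A × v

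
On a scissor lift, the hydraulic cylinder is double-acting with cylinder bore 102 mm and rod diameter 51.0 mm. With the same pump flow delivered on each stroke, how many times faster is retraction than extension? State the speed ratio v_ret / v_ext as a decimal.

v_ret/v_ext ≈ 1.33

Cap-side area A_cap = π/4 × (102 mm)² = 8171 mm^2
Rod-side annular area A_ann = π/4 × (102² − 51.0²) = 6128 mm^2
For equal Q, v ∝ 1/A, so v_ret/v_ext = A_cap/A_ann.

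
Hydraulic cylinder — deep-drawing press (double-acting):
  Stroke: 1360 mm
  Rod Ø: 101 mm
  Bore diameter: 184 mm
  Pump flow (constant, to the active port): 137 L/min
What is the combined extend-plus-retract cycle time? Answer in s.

t ≈ 26.9 s

Cap-side area A_cap = π/4 × (184 mm)² = 26590 mm^2
Rod-side annular area A_ann = π/4 × (184² − 101²) = 18580 mm^2
t_ext = A_cap·L/Q = 15.84 s
t_ret = A_ann·L/Q = 11.07 s
t_cycle = t_ext + t_ret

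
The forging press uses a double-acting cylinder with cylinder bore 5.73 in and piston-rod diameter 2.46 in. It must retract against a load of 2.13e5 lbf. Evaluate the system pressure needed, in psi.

P ≈ 10100 psi

Rod-side annular area A_ann = π/4 × (5.73² − 2.46²) = 21.03 in^2
Retraction: pressure acts on the annular area.
P = F / A = 2.13e5 lbf / A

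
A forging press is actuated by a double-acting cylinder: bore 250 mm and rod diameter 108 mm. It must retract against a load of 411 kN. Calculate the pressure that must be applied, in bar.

Rod-side annular area A_ann = π/4 × (250² − 108²) = 39930 mm^2
Retraction: pressure acts on the annular area.
P = F / A = 411 kN / A

P ≈ 103 bar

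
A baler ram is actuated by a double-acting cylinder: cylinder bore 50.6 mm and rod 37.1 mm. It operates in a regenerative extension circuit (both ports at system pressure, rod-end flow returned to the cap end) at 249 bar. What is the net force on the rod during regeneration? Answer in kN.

With equal pressure on both faces, forces on the annular region cancel; the net push is pressure × rod cross-section.
Rod cross-section A_rod = π/4 × (37.1 mm)² = 1081 mm^2
F = P × A_rod

F ≈ 26.9 kN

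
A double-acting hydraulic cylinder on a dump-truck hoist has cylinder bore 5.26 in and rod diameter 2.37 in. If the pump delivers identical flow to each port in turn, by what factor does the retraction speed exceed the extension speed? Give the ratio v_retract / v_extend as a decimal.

v_ret/v_ext ≈ 1.25

Cap-side area A_cap = π/4 × (5.26 in)² = 21.73 in^2
Rod-side annular area A_ann = π/4 × (5.26² − 2.37²) = 17.32 in^2
For equal Q, v ∝ 1/A, so v_ret/v_ext = A_cap/A_ann.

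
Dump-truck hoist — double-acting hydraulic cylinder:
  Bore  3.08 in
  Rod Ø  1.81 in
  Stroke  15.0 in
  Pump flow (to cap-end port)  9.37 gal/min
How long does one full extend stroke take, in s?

Cap-side area A_cap = π/4 × (3.08 in)² = 7.451 in^2
Swept volume V = A × L; t = V / Q = A·L / Q

t ≈ 3.10 s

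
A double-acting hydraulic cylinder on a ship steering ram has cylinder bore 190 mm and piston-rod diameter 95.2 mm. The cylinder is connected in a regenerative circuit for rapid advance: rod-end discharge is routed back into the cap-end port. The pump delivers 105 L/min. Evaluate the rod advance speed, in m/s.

v ≈ 0.246 m/s

In regeneration the rod-end outflow joins the pump flow into the cap end, so the net volume the pump must supply per unit advance equals the rod cross-section area.
Rod cross-section A_rod = π/4 × (95.2 mm)² = 7118 mm^2
v = Q_pump / A_rod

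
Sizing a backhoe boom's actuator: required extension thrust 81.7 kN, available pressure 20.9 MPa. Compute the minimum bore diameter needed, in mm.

D ≈ 70.5 mm

Extension force acts on the full piston face: F = P × (π/4)D².
D = √(4F / (πP)) = √(4 × 81.7 kN / (π × 20.9 MPa))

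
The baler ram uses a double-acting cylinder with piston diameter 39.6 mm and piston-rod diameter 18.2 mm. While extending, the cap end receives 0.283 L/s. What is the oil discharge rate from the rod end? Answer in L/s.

Q_out ≈ 0.223 L/s

Cap-side area A_cap = π/4 × (39.6 mm)² = 1232 mm^2
Rod-side annular area A_ann = π/4 × (39.6² − 18.2²) = 971.5 mm^2
Piston speed v = Q_in/A_cap; rod-end outflow Q_out = v × A_ann = Q_in × A_ann/A_cap.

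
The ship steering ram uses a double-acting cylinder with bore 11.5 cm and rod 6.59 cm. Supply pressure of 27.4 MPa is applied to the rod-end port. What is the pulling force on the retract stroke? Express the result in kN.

Rod-side annular area A_ann = π/4 × (11.5² − 6.59²) = 69.76 cm^2
On retraction the pressure acts on the annular area (bore minus rod).
F = P × A_ann

F ≈ 191 kN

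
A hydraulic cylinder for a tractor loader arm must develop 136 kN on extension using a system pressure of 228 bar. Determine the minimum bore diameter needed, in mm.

Extension force acts on the full piston face: F = P × (π/4)D².
D = √(4F / (πP)) = √(4 × 136 kN / (π × 228 bar))

D ≈ 87.1 mm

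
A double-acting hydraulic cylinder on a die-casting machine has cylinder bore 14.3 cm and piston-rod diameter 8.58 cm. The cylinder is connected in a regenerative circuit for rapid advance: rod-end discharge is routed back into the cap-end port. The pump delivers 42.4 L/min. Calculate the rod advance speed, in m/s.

v ≈ 0.122 m/s

In regeneration the rod-end outflow joins the pump flow into the cap end, so the net volume the pump must supply per unit advance equals the rod cross-section area.
Rod cross-section A_rod = π/4 × (8.58 cm)² = 57.82 cm^2
v = Q_pump / A_rod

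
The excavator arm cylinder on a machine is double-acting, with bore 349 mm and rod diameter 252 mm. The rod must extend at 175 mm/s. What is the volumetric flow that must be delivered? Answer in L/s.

Cap-side area A_cap = π/4 × (349 mm)² = 95660 mm^2
Q = A × v

Q ≈ 16.7 L/s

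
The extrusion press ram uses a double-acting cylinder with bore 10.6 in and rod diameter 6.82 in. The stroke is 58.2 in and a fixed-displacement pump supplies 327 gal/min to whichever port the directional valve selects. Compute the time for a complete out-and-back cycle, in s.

t ≈ 6.47 s

Cap-side area A_cap = π/4 × (10.6 in)² = 88.25 in^2
Rod-side annular area A_ann = π/4 × (10.6² − 6.82²) = 51.72 in^2
t_ext = A_cap·L/Q = 4.080 s
t_ret = A_ann·L/Q = 2.391 s
t_cycle = t_ext + t_ret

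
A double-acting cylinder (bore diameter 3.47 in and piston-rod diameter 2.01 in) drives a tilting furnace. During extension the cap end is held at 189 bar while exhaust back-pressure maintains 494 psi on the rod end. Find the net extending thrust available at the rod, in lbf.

F ≈ 22800 lbf

Cap-side area A_cap = π/4 × (3.47 in)² = 9.457 in^2
Rod-side annular area A_ann = π/4 × (3.47² − 2.01²) = 6.284 in^2
Net thrust = P_cap·A_cap − P_rod·A_ann = 25920 lbf − 3104 lbf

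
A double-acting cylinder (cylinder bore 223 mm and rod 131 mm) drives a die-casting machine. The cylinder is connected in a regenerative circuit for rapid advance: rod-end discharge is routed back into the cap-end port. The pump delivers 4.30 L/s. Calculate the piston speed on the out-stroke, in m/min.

In regeneration the rod-end outflow joins the pump flow into the cap end, so the net volume the pump must supply per unit advance equals the rod cross-section area.
Rod cross-section A_rod = π/4 × (131 mm)² = 13480 mm^2
v = Q_pump / A_rod

v ≈ 19.1 m/min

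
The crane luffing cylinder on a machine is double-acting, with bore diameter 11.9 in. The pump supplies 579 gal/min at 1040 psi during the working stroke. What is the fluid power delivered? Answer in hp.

Hydraulic power = P × Q

W ≈ 351 hp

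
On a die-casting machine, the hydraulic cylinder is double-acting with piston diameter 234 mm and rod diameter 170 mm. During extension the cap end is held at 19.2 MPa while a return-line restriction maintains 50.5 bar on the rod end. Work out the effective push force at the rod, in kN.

F ≈ 723 kN

Cap-side area A_cap = π/4 × (234 mm)² = 43010 mm^2
Rod-side annular area A_ann = π/4 × (234² − 170²) = 20310 mm^2
Net thrust = P_cap·A_cap − P_rod·A_ann = 825.7 kN − 102.6 kN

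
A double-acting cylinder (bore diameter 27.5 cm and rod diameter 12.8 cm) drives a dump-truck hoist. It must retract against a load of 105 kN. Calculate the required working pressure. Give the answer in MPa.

P ≈ 2.26 MPa

Rod-side annular area A_ann = π/4 × (27.5² − 12.8²) = 465.3 cm^2
Retraction: pressure acts on the annular area.
P = F / A = 105 kN / A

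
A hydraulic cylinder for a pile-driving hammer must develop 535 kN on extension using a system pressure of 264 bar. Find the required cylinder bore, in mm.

Extension force acts on the full piston face: F = P × (π/4)D².
D = √(4F / (πP)) = √(4 × 535 kN / (π × 264 bar))

D ≈ 161 mm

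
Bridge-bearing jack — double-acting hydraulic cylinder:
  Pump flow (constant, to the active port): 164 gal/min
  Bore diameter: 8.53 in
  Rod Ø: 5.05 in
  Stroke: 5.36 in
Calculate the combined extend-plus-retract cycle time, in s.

Cap-side area A_cap = π/4 × (8.53 in)² = 57.15 in^2
Rod-side annular area A_ann = π/4 × (8.53² − 5.05²) = 37.12 in^2
t_ext = A_cap·L/Q = 0.4851 s
t_ret = A_ann·L/Q = 0.3151 s
t_cycle = t_ext + t_ret

t ≈ 0.800 s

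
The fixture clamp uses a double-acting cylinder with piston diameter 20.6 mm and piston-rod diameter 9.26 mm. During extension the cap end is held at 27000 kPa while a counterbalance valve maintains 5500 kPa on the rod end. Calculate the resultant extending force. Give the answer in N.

F ≈ 7540 N

Cap-side area A_cap = π/4 × (20.6 mm)² = 333.3 mm^2
Rod-side annular area A_ann = π/4 × (20.6² − 9.26²) = 265.9 mm^2
Net thrust = P_cap·A_cap − P_rod·A_ann = 8999 N − 1463 N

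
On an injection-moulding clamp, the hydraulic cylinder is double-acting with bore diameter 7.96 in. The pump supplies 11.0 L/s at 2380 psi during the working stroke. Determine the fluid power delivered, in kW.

W ≈ 181 kW

Hydraulic power = P × Q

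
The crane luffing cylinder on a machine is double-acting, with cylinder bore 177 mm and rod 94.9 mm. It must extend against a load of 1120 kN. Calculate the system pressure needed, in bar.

Cap-side area A_cap = π/4 × (177 mm)² = 24610 mm^2
P = F / A = 1120 kN / A

P ≈ 455 bar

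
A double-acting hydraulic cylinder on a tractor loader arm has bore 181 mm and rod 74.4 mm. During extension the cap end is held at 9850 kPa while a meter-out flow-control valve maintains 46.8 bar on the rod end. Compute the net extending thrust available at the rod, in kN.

Cap-side area A_cap = π/4 × (181 mm)² = 25730 mm^2
Rod-side annular area A_ann = π/4 × (181² − 74.4²) = 21380 mm^2
Net thrust = P_cap·A_cap − P_rod·A_ann = 253.4 kN − 100.1 kN

F ≈ 153 kN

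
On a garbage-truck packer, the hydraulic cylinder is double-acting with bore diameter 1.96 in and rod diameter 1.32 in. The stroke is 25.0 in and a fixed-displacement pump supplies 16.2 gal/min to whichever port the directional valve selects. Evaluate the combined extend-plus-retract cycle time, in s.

t ≈ 1.87 s

Cap-side area A_cap = π/4 × (1.96 in)² = 3.017 in^2
Rod-side annular area A_ann = π/4 × (1.96² − 1.32²) = 1.649 in^2
t_ext = A_cap·L/Q = 1.209 s
t_ret = A_ann·L/Q = 0.6609 s
t_cycle = t_ext + t_ret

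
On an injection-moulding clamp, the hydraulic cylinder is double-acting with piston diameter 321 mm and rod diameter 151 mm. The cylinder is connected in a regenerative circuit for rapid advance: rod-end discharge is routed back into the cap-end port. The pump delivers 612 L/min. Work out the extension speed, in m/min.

In regeneration the rod-end outflow joins the pump flow into the cap end, so the net volume the pump must supply per unit advance equals the rod cross-section area.
Rod cross-section A_rod = π/4 × (151 mm)² = 17910 mm^2
v = Q_pump / A_rod

v ≈ 34.2 m/min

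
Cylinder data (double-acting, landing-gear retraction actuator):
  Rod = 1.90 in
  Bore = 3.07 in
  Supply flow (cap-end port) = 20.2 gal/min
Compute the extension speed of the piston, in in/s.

v ≈ 10.5 in/s

Cap-side area A_cap = π/4 × (3.07 in)² = 7.402 in^2
v = Q / A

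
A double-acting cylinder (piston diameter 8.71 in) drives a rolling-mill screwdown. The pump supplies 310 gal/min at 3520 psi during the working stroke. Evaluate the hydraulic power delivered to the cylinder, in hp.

Hydraulic power = P × Q

W ≈ 637 hp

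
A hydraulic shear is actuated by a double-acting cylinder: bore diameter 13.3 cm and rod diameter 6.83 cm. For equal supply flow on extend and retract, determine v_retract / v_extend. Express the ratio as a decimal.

v_ret/v_ext ≈ 1.36

Cap-side area A_cap = π/4 × (13.3 cm)² = 138.9 cm^2
Rod-side annular area A_ann = π/4 × (13.3² − 6.83²) = 102.3 cm^2
For equal Q, v ∝ 1/A, so v_ret/v_ext = A_cap/A_ann.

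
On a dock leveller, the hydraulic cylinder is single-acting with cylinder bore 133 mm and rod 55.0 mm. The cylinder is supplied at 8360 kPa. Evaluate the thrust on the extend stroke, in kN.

F ≈ 116 kN

Cap-side area A_cap = π/4 × (133 mm)² = 13890 mm^2
F = P × A_cap = 8360 kPa × A_cap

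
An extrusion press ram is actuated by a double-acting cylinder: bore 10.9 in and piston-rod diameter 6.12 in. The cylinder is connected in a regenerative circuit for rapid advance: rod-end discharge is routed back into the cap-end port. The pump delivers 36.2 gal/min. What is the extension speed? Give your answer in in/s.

In regeneration the rod-end outflow joins the pump flow into the cap end, so the net volume the pump must supply per unit advance equals the rod cross-section area.
Rod cross-section A_rod = π/4 × (6.12 in)² = 29.42 in^2
v = Q_pump / A_rod

v ≈ 4.74 in/s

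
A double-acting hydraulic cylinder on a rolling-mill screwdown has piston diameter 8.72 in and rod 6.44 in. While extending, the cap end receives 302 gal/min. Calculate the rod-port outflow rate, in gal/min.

Q_out ≈ 137 gal/min

Cap-side area A_cap = π/4 × (8.72 in)² = 59.72 in^2
Rod-side annular area A_ann = π/4 × (8.72² − 6.44²) = 27.15 in^2
Piston speed v = Q_in/A_cap; rod-end outflow Q_out = v × A_ann = Q_in × A_ann/A_cap.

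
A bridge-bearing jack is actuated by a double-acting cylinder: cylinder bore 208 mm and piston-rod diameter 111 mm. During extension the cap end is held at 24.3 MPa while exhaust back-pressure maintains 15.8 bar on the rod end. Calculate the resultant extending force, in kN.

Cap-side area A_cap = π/4 × (208 mm)² = 33980 mm^2
Rod-side annular area A_ann = π/4 × (208² − 111²) = 24300 mm^2
Net thrust = P_cap·A_cap − P_rod·A_ann = 825.7 kN − 38.40 kN

F ≈ 787 kN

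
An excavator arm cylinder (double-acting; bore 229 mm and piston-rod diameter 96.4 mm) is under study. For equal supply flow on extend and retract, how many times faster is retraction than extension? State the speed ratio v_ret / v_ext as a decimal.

v_ret/v_ext ≈ 1.22

Cap-side area A_cap = π/4 × (229 mm)² = 41190 mm^2
Rod-side annular area A_ann = π/4 × (229² − 96.4²) = 33890 mm^2
For equal Q, v ∝ 1/A, so v_ret/v_ext = A_cap/A_ann.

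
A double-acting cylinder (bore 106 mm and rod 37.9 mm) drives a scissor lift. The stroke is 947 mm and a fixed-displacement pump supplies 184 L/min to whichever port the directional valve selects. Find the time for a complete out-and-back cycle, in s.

t ≈ 5.10 s

Cap-side area A_cap = π/4 × (106 mm)² = 8825 mm^2
Rod-side annular area A_ann = π/4 × (106² − 37.9²) = 7697 mm^2
t_ext = A_cap·L/Q = 2.725 s
t_ret = A_ann·L/Q = 2.377 s
t_cycle = t_ext + t_ret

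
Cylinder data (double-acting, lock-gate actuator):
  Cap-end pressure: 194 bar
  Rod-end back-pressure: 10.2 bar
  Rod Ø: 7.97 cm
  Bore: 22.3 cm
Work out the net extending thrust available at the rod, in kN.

Cap-side area A_cap = π/4 × (22.3 cm)² = 390.6 cm^2
Rod-side annular area A_ann = π/4 × (22.3² − 7.97²) = 340.7 cm^2
Net thrust = P_cap·A_cap − P_rod·A_ann = 757.7 kN − 34.75 kN

F ≈ 723 kN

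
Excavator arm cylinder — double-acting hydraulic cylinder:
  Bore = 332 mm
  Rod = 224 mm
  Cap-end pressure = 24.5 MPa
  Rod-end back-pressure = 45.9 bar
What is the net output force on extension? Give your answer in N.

Cap-side area A_cap = π/4 × (332 mm)² = 86570 mm^2
Rod-side annular area A_ann = π/4 × (332² − 224²) = 47160 mm^2
Net thrust = P_cap·A_cap − P_rod·A_ann = 2.121e6 N − 2.165e5 N

F ≈ 1.90e6 N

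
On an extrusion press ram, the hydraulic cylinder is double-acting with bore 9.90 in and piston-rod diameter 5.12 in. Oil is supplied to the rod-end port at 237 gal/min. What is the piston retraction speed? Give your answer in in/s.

Rod-side annular area A_ann = π/4 × (9.90² − 5.12²) = 56.39 in^2
Flow into the rod-end port fills the annular volume.
v = Q / A

v ≈ 16.2 in/s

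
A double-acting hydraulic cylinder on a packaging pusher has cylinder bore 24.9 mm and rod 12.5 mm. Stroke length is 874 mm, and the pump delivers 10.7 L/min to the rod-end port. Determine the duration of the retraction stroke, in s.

t ≈ 1.79 s

Rod-side annular area A_ann = π/4 × (24.9² − 12.5²) = 364.2 mm^2
Swept volume V = A × L; t = V / Q = A·L / Q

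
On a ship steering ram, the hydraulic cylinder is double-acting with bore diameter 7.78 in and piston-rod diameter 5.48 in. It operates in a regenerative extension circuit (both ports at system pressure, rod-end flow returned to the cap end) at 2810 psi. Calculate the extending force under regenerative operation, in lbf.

With equal pressure on both faces, forces on the annular region cancel; the net push is pressure × rod cross-section.
Rod cross-section A_rod = π/4 × (5.48 in)² = 23.59 in^2
F = P × A_rod

F ≈ 66300 lbf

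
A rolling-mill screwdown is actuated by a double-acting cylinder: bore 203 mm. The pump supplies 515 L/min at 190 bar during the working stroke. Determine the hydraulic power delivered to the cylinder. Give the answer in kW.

W ≈ 163 kW

Hydraulic power = P × Q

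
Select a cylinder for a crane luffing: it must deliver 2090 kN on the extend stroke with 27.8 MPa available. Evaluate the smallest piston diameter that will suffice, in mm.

Extension force acts on the full piston face: F = P × (π/4)D².
D = √(4F / (πP)) = √(4 × 2090 kN / (π × 27.8 MPa))

D ≈ 309 mm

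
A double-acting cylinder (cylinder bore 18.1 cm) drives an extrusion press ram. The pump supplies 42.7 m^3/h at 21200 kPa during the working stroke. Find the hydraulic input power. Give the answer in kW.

W ≈ 251 kW

Hydraulic power = P × Q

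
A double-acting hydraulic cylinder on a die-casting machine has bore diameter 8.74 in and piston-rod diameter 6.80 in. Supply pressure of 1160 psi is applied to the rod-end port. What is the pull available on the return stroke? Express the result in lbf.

F ≈ 27500 lbf

Rod-side annular area A_ann = π/4 × (8.74² − 6.80²) = 23.68 in^2
On retraction the pressure acts on the annular area (bore minus rod).
F = P × A_ann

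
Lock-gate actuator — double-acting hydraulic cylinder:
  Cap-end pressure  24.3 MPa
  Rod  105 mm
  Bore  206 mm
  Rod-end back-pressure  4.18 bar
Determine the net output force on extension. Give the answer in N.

Cap-side area A_cap = π/4 × (206 mm)² = 33330 mm^2
Rod-side annular area A_ann = π/4 × (206² − 105²) = 24670 mm^2
Net thrust = P_cap·A_cap − P_rod·A_ann = 8.099e5 N − 10310 N

F ≈ 8.00e5 N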